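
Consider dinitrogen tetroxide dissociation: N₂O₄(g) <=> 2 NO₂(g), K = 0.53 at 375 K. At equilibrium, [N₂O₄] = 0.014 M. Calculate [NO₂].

[NO₂] = 0.086 M

At equilibrium, K = [NO₂]² / [N₂O₄] = 0.53.
([NO₂])² / (0.014) = 0.53
[NO₂]² = 0.00742 ⇒ [NO₂] = 0.086 M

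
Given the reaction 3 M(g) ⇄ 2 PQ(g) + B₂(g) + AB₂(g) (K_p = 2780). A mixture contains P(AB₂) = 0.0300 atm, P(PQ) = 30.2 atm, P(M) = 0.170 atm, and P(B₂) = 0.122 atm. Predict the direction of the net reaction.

to the right

Q_p = P(PQ)²·P(B₂)·P(AB₂) / P(M)³ = (30.2)²·(0.122)·(0.0300) / (0.170)³ = 679
Q_p = 679 < K_p = 2780, so the forward reaction proceeds.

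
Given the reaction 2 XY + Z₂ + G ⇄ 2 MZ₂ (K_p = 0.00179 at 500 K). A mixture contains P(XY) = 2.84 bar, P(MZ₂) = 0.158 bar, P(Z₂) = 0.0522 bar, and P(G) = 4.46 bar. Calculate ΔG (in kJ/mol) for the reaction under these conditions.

ΔG = 8.34 kJ/mol

Q_p = P(MZ₂)² / (P(XY)²·P(Z₂)·P(G)) = (0.158)² / ((2.84)²·(0.0522)·(4.46)) = 0.0133
ΔG = RT ln(Q_p/K_p) = (8.314 J mol⁻¹ K⁻¹)(500 K) × ln(0.0133/0.00179)
   = (4.157 kJ/mol)(2.006) = 8.34 kJ/mol
ΔG > 0, so the forward reaction is non-spontaneous (proceeds in reverse).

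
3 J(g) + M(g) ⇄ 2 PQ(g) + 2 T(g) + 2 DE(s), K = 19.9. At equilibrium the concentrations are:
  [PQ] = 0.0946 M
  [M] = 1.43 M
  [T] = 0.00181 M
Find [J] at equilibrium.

[J] = 0.00101 M

(DE is a pure solid — omitted from K.)
At equilibrium, K = [PQ]²·[T]² / ([J]³·[M]) = 19.9.
(0.0946)²·(0.00181)² / (([J])³·(1.43)) = 19.9
[J]³ = 1.03×10⁻⁹ ⇒ [J] = 0.00101 M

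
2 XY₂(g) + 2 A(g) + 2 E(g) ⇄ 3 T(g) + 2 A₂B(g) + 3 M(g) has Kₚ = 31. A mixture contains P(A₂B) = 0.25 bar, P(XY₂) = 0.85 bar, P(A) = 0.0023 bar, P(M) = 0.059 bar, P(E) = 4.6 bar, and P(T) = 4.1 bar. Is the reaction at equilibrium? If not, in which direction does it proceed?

Qₚ = P(T)³·P(A₂B)²·P(M)³ / (P(XY₂)²·P(A)²·P(E)²) = (4.1)³·(0.25)²·(0.059)³ / ((0.85)²·(0.0023)²·(4.6)²) = 11
Qₚ = 11 < Kₚ = 31, so the forward reaction proceeds.

to the right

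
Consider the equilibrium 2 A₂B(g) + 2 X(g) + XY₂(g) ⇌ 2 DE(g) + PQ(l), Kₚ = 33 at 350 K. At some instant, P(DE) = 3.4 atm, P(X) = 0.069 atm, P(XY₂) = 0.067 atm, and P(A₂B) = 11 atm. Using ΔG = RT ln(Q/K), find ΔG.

(PQ is a pure liquid — omitted from Qₚ.)
Qₚ = P(DE)² / (P(A₂B)²·P(X)²·P(XY₂)) = (3.4)² / ((11)²·(0.069)²·(0.067)) = 300
ΔG = RT ln(Qₚ/Kₚ) = (8.314 J mol⁻¹ K⁻¹)(350 K) × ln(300/33)
   = (2.910 kJ/mol)(2.207) = 6.42 kJ/mol
ΔG > 0, so the forward reaction is non-spontaneous (proceeds in reverse).

ΔG = 6.42 kJ/mol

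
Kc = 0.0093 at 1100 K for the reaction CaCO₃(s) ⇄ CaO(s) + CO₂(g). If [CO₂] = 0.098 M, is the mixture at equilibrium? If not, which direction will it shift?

no; Q > K, reaction proceeds in reverse

(CaCO₃, CaO are pure solids — omitted from Qc.)
Qc = [CO₂] = 0.098
Qc = 0.098 > Kc = 0.0093: net reverse reaction.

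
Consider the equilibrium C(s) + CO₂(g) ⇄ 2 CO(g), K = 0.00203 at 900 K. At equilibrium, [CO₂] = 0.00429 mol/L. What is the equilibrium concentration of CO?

(C is a pure solid — omitted from K.)
At equilibrium, K = [CO]² / [CO₂] = 0.00203.
([CO])² / (0.00429) = 0.00203
[CO]² = 8.71e-6 ⇒ [CO] = 0.00295 mol/L

[CO] = 0.00295 mol/L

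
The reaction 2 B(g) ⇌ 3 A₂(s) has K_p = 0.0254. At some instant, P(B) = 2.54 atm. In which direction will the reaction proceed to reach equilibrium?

in the reverse direction

(A₂ is a pure solid — omitted from Q_p.)
Q_p = 1 / P(B)² = 1 / (2.54)² = 0.155
Q_p = 0.155 > K_p = 0.0254, so the reverse reaction proceeds.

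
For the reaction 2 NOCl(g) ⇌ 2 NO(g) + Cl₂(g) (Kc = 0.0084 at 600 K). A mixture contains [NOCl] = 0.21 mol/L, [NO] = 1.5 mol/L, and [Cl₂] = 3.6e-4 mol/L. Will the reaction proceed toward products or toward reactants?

toward reactants

Qc = [NO]²·[Cl₂] / [NOCl]² = (1.5)²·(3.6e-4) / (0.21)² = 0.018
Qc = 0.018 > Kc = 0.0084, so the reverse reaction proceeds.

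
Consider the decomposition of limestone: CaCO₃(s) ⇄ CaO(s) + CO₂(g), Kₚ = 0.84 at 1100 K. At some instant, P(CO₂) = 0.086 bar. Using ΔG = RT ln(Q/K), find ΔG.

ΔG = -20.8 kJ/mol

(CaCO₃, CaO are pure solids — omitted from Qₚ.)
Qₚ = P(CO₂) = 0.0860
ΔG = RT ln(Qₚ/Kₚ) = (8.314 J mol⁻¹ K⁻¹)(1100 K) × ln(0.0860/0.84)
   = (9.145 kJ/mol)(-2.279) = -20.8 kJ/mol
ΔG < 0, so the forward reaction is spontaneous (proceeds forward).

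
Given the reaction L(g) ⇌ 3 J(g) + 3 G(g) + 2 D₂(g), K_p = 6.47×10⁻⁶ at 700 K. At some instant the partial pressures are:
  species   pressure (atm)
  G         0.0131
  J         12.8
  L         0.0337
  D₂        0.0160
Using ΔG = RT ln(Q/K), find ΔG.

ΔG = 9.96 kJ/mol

Q_p = P(J)³·P(G)³·P(D₂)² / P(L) = (12.8)³·(0.0131)³·(0.0160)² / (0.0337) = 3.58×10⁻⁵
ΔG = RT ln(Q_p/K_p) = (8.314 J mol⁻¹ K⁻¹)(700 K) × ln(3.58×10⁻⁵/6.47×10⁻⁶)
   = (5.820 kJ/mol)(1.711) = 9.96 kJ/mol
ΔG > 0, so the forward reaction is non-spontaneous (proceeds in reverse).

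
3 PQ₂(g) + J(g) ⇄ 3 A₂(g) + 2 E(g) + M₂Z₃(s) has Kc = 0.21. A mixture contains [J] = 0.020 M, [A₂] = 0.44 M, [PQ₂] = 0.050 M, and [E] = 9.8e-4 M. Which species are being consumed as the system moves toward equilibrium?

PQ₂, J (reactants)

(M₂Z₃ is a pure solid — omitted from Qc.)
Qc = [A₂]³·[E]² / ([PQ₂]³·[J]) = (0.44)³·(9.8e-4)² / ((0.050)³·(0.020)) = 0.033
Qc = 0.033 < Kc = 0.21: net forward reaction.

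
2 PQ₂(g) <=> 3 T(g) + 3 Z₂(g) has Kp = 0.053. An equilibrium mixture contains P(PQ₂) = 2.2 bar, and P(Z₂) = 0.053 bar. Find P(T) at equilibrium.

P(T) = 12 bar

At equilibrium, Kp = P(T)³·P(Z₂)³ / P(PQ₂)² = 0.053.
(P(T))³·(0.053)³ / (2.2)² = 0.053
P(T)³ = 1720 ⇒ P(T) = 12 bar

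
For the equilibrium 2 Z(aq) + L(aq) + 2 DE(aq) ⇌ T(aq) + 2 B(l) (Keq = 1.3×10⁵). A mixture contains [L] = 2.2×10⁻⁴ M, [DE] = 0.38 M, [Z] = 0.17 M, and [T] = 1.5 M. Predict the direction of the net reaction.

reverse (toward reactants)

(B is a pure liquid — omitted from Q.)
Q = [T] / ([Z]²·[L]·[DE]²) = (1.5) / ((0.17)²·(2.2×10⁻⁴)·(0.38)²) = 1.6×10⁶
Q = 1.6×10⁶ > Keq = 1.3×10⁵, so the reverse reaction proceeds.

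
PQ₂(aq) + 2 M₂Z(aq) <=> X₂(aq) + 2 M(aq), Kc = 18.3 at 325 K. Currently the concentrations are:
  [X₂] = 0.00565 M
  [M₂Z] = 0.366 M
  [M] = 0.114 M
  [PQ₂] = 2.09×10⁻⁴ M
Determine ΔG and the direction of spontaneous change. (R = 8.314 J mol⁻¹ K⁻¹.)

Qc = [X₂]·[M]² / ([PQ₂]·[M₂Z]²) = (0.00565)·(0.114)² / ((2.09×10⁻⁴)·(0.366)²) = 2.62
ΔG = RT ln(Qc/Kc) = (8.314 J mol⁻¹ K⁻¹)(325 K) × ln(2.62/18.3)
   = (2.702 kJ/mol)(-1.944) = -5.25 kJ/mol
ΔG < 0, so the forward reaction is spontaneous (proceeds forward).

ΔG = -5.25 kJ/mol; the forward reaction is spontaneous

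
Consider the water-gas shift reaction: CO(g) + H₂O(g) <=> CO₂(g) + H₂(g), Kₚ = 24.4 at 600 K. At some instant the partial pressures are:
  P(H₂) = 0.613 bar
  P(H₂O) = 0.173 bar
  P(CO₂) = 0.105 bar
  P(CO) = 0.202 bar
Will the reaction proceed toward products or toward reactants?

Qₚ = P(CO₂)·P(H₂) / (P(CO)·P(H₂O)) = (0.105)·(0.613) / ((0.202)·(0.173)) = 1.84
Qₚ = 1.84 < Kₚ = 24.4, so the forward reaction proceeds.

forward (toward products)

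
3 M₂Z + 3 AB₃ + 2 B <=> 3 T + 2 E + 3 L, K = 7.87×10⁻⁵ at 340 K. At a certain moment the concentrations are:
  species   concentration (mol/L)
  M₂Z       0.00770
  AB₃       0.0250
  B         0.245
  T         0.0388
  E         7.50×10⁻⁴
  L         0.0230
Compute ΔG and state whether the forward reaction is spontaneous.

ΔG = 6.99 kJ/mol; the forward reaction is non-spontaneous

Q = [T]³·[E]²·[L]³ / ([M₂Z]³·[AB₃]³·[B]²) = (0.0388)³·(7.50×10⁻⁴)²·(0.0230)³ / ((0.00770)³·(0.0250)³·(0.245)²) = 9.34×10⁻⁴
ΔG = RT ln(Q/K) = (8.314 J mol⁻¹ K⁻¹)(340 K) × ln(9.34×10⁻⁴/7.87×10⁻⁵)
   = (2.827 kJ/mol)(2.474) = 6.99 kJ/mol
ΔG > 0, so the forward reaction is non-spontaneous (proceeds in reverse).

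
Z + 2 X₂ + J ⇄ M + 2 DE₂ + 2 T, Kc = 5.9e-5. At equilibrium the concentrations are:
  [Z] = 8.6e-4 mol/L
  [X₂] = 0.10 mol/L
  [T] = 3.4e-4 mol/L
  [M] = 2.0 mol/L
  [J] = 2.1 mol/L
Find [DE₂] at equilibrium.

[DE₂] = 0.068 mol/L

At equilibrium, Kc = [M]·[DE₂]²·[T]² / ([Z]·[X₂]²·[J]) = 5.9e-5.
(2.0)·([DE₂])²·(3.4e-4)² / ((8.6e-4)·(0.10)²·(2.1)) = 5.9e-5
[DE₂]² = 0.00461 ⇒ [DE₂] = 0.068 mol/L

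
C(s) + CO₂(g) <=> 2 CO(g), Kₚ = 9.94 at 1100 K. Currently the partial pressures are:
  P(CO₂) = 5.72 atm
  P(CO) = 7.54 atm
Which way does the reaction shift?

(C is a pure solid — omitted from Qₚ.)
Qₚ = P(CO)² / P(CO₂) = (7.54)² / (5.72) = 9.94
Qₚ = 9.94 = Kₚ, so the system is already at equilibrium.

at equilibrium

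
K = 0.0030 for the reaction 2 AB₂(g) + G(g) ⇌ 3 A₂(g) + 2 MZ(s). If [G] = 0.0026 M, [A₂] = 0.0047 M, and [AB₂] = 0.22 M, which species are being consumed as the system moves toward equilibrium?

(MZ is a pure solid — omitted from Q.)
Q = [A₂]³ / ([AB₂]²·[G]) = (0.0047)³ / ((0.22)²·(0.0026)) = 8.3×10⁻⁴
Q = 8.3×10⁻⁴ < K = 0.0030: net forward reaction.

AB₂, G (reactants)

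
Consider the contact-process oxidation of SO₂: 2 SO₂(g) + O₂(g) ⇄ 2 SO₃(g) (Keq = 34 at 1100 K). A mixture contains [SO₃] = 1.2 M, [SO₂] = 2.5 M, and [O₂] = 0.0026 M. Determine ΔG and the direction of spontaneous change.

Q = [SO₃]² / ([SO₂]²·[O₂]) = (1.2)² / ((2.5)²·(0.0026)) = 88.6
ΔG = RT ln(Q/Keq) = (8.314 J mol⁻¹ K⁻¹)(1100 K) × ln(88.6/34)
   = (9.145 kJ/mol)(0.9578) = 8.76 kJ/mol
ΔG > 0, so the forward reaction is non-spontaneous (proceeds in reverse).

ΔG = 8.76 kJ/mol; the forward reaction is non-spontaneous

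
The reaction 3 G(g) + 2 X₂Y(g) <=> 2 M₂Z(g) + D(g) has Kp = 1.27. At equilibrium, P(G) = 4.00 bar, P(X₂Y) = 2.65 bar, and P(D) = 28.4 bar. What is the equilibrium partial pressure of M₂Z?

At equilibrium, Kp = P(M₂Z)²·P(D) / (P(G)³·P(X₂Y)²) = 1.27.
(P(M₂Z))²·(28.4) / ((4.00)³·(2.65)²) = 1.27
P(M₂Z)² = 20.1 ⇒ P(M₂Z) = 4.48 bar

P(M₂Z) = 4.48 bar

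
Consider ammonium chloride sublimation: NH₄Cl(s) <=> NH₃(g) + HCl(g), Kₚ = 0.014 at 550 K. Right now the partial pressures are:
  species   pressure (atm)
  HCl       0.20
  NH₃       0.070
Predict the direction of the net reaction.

(NH₄Cl is a pure solid — omitted from Qₚ.)
Qₚ = P(NH₃)·P(HCl) = (0.070)·(0.20) = 0.014
Qₚ = 0.014 = Kₚ, so the system is already at equilibrium.

neither direction; the system is at equilibrium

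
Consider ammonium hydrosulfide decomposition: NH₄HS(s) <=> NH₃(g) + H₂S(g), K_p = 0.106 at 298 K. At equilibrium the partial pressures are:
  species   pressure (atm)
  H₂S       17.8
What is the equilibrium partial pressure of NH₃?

(NH₄HS is a pure solid — omitted from K_p.)
At equilibrium, K_p = P(NH₃)·P(H₂S) = 0.106.
(P(NH₃))·(17.8) = 0.106
P(NH₃) = 0.00596 atm

P(NH₃) = 0.00596 atm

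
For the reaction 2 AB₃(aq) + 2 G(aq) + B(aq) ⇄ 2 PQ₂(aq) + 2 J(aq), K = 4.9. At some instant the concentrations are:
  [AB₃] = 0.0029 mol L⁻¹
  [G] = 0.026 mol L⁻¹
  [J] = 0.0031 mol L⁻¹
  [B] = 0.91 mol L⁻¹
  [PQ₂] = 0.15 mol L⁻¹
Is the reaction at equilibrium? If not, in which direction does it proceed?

Q = [PQ₂]²·[J]² / ([AB₃]²·[G]²·[B]) = (0.15)²·(0.0031)² / ((0.0029)²·(0.026)²·(0.91)) = 42
Q = 42 > K = 4.9, so the reverse reaction proceeds.

to the left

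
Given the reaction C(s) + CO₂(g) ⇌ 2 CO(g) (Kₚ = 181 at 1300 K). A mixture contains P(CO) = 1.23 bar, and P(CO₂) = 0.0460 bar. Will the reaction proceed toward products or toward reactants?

(C is a pure solid — omitted from Qₚ.)
Qₚ = P(CO)² / P(CO₂) = (1.23)² / (0.0460) = 32.9
Qₚ = 32.9 < Kₚ = 181, so the forward reaction proceeds.

toward products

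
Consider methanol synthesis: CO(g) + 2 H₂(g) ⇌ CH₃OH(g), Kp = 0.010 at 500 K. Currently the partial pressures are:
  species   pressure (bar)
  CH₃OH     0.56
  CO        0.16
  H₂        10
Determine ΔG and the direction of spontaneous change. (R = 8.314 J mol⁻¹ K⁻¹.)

ΔG = 5.21 kJ/mol; the forward reaction is non-spontaneous

Qp = P(CH₃OH) / (P(CO)·P(H₂)²) = (0.56) / ((0.16)·(10)²) = 0.0350
ΔG = RT ln(Qp/Kp) = (8.314 J mol⁻¹ K⁻¹)(500 K) × ln(0.0350/0.010)
   = (4.157 kJ/mol)(1.253) = 5.21 kJ/mol
ΔG > 0, so the forward reaction is non-spontaneous (proceeds in reverse).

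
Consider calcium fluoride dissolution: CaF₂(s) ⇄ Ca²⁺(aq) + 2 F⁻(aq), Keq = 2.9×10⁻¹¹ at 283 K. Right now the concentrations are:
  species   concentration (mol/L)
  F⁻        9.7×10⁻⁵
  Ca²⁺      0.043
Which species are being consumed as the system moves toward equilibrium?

(CaF₂ is a pure solid — omitted from Q.)
Q = [Ca²⁺]·[F⁻]² = (0.043)·(9.7×10⁻⁵)² = 4.0×10⁻¹⁰
Q = 4.0×10⁻¹⁰ > Keq = 2.9×10⁻¹¹: net reverse reaction.

Ca²⁺, F⁻ (products)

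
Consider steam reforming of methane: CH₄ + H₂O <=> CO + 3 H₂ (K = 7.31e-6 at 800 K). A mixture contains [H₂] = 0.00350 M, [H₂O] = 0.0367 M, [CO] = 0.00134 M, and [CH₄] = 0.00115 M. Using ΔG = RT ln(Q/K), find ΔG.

Q = [CO]·[H₂]³ / ([CH₄]·[H₂O]) = (0.00134)·(0.00350)³ / ((0.00115)·(0.0367)) = 1.36e-6
ΔG = RT ln(Q/K) = (8.314 J mol⁻¹ K⁻¹)(800 K) × ln(1.36e-6/7.31e-6)
   = (6.651 kJ/mol)(-1.682) = -11.2 kJ/mol
ΔG < 0, so the forward reaction is spontaneous (proceeds forward).

ΔG = -11.2 kJ/mol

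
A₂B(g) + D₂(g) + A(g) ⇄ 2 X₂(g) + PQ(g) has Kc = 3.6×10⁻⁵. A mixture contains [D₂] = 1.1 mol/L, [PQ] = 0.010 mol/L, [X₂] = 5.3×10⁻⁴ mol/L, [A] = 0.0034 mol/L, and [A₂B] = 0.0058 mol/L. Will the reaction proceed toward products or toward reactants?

Qc = [X₂]²·[PQ] / ([A₂B]·[D₂]·[A]) = (5.3×10⁻⁴)²·(0.010) / ((0.0058)·(1.1)·(0.0034)) = 1.3×10⁻⁴
Qc = 1.3×10⁻⁴ > Kc = 3.6×10⁻⁵, so the reverse reaction proceeds.

to the left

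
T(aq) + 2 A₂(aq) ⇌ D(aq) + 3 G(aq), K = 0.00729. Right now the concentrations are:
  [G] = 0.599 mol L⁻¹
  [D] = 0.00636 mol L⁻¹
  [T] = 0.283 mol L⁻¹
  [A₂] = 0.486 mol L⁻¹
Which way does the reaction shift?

reverse (toward reactants)

Q = [D]·[G]³ / ([T]·[A₂]²) = (0.00636)·(0.599)³ / ((0.283)·(0.486)²) = 0.0204
Q = 0.0204 > K = 0.00729, so the reverse reaction proceeds.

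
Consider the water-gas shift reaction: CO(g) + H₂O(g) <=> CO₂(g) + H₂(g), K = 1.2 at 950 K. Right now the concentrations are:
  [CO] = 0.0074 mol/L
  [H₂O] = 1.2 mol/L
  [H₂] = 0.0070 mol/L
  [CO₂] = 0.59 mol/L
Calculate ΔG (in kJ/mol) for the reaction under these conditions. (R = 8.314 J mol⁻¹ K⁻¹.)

ΔG = -7.49 kJ/mol

Q = [CO₂]·[H₂] / ([CO]·[H₂O]) = (0.59)·(0.0070) / ((0.0074)·(1.2)) = 0.465
ΔG = RT ln(Q/K) = (8.314 J mol⁻¹ K⁻¹)(950 K) × ln(0.465/1.2)
   = (7.898 kJ/mol)(-0.9480) = -7.49 kJ/mol
ΔG < 0, so the forward reaction is spontaneous (proceeds forward).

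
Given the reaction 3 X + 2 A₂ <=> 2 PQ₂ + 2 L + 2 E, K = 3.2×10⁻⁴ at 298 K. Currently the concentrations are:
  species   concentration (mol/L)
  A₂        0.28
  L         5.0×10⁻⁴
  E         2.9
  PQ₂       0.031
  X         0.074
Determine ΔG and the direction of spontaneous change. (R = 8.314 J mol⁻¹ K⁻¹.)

Q = [PQ₂]²·[L]²·[E]² / ([X]³·[A₂]²) = (0.031)²·(5.0×10⁻⁴)²·(2.9)² / ((0.074)³·(0.28)²) = 6.36×10⁻⁵
ΔG = RT ln(Q/K) = (8.314 J mol⁻¹ K⁻¹)(298 K) × ln(6.36×10⁻⁵/3.2×10⁻⁴)
   = (2.478 kJ/mol)(-1.616) = -4.00 kJ/mol
ΔG < 0, so the forward reaction is spontaneous (proceeds forward).

ΔG = -4.00 kJ/mol; the forward reaction is spontaneous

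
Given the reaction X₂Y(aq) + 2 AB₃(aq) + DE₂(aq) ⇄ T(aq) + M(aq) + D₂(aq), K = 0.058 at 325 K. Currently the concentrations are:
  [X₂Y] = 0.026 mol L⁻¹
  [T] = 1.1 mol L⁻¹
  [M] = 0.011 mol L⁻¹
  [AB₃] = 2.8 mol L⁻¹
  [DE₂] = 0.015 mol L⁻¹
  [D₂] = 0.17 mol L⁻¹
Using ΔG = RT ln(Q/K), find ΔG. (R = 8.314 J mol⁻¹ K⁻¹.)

ΔG = 6.62 kJ/mol

Q = [T]·[M]·[D₂] / ([X₂Y]·[AB₃]²·[DE₂]) = (1.1)·(0.011)·(0.17) / ((0.026)·(2.8)²·(0.015)) = 0.673
ΔG = RT ln(Q/K) = (8.314 J mol⁻¹ K⁻¹)(325 K) × ln(0.673/0.058)
   = (2.702 kJ/mol)(2.451) = 6.62 kJ/mol
ΔG > 0, so the forward reaction is non-spontaneous (proceeds in reverse).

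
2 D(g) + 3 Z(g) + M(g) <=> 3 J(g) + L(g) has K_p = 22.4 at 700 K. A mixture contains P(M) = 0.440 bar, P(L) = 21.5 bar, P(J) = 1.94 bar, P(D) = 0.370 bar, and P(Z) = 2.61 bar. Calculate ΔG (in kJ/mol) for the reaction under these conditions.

ΔG = 10.9 kJ/mol

Q_p = P(J)³·P(L) / (P(D)²·P(Z)³·P(M)) = (1.94)³·(21.5) / ((0.370)²·(2.61)³·(0.440)) = 147
ΔG = RT ln(Q_p/K_p) = (8.314 J mol⁻¹ K⁻¹)(700 K) × ln(147/22.4)
   = (5.820 kJ/mol)(1.881) = 10.9 kJ/mol
ΔG > 0, so the forward reaction is non-spontaneous (proceeds in reverse).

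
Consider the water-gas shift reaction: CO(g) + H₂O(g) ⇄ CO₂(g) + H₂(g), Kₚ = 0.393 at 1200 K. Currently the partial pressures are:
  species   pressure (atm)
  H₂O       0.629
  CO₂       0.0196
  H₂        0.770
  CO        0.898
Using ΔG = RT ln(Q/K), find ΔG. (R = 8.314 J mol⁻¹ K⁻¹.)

Qₚ = P(CO₂)·P(H₂) / (P(CO)·P(H₂O)) = (0.0196)·(0.770) / ((0.898)·(0.629)) = 0.0267
ΔG = RT ln(Qₚ/Kₚ) = (8.314 J mol⁻¹ K⁻¹)(1200 K) × ln(0.0267/0.393)
   = (9.977 kJ/mol)(-2.689) = -26.8 kJ/mol
ΔG < 0, so the forward reaction is spontaneous (proceeds forward).

ΔG = -26.8 kJ/mol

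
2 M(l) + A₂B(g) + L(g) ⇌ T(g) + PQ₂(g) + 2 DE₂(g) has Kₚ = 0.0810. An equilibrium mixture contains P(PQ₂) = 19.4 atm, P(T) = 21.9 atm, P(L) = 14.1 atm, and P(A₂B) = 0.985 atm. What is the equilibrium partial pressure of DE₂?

P(DE₂) = 0.0515 atm

(M is a pure liquid — omitted from Kₚ.)
At equilibrium, Kₚ = P(T)·P(PQ₂)·P(DE₂)² / (P(A₂B)·P(L)) = 0.0810.
(21.9)·(19.4)·(P(DE₂))² / ((0.985)·(14.1)) = 0.0810
P(DE₂)² = 0.00265 ⇒ P(DE₂) = 0.0515 atm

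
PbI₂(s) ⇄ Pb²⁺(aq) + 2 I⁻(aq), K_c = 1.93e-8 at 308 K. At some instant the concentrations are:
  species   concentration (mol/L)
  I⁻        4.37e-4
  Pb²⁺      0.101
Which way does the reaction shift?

(PbI₂ is a pure solid — omitted from Q_c.)
Q_c = [Pb²⁺]·[I⁻]² = (0.101)·(4.37e-4)² = 1.93e-8
Q_c = 1.93e-8 = K_c, so the system is already at equilibrium.

neither direction; the system is at equilibrium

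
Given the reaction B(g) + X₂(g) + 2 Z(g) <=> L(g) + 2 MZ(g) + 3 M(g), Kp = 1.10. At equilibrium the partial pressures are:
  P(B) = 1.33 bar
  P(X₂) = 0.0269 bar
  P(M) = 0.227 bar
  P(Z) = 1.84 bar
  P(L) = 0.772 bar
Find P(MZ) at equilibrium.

At equilibrium, Kp = P(L)·P(MZ)²·P(M)³ / (P(B)·P(X₂)·P(Z)²) = 1.10.
(0.772)·(P(MZ))²·(0.227)³ / ((1.33)·(0.0269)·(1.84)²) = 1.10
P(MZ)² = 14.8 ⇒ P(MZ) = 3.84 bar

P(MZ) = 3.84 bar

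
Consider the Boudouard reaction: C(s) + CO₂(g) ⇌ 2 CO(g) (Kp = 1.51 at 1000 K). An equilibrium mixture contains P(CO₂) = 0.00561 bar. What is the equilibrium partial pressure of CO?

(C is a pure solid — omitted from Kp.)
At equilibrium, Kp = P(CO)² / P(CO₂) = 1.51.
(P(CO))² / (0.00561) = 1.51
P(CO)² = 0.00847 ⇒ P(CO) = 0.0920 bar

P(CO) = 0.0920 bar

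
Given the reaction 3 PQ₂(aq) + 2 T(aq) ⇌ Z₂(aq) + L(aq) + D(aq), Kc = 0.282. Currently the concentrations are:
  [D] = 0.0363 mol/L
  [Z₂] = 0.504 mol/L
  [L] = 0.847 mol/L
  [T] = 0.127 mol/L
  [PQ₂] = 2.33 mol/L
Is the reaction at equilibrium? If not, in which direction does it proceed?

forward (toward products)

Qc = [Z₂]·[L]·[D] / ([PQ₂]³·[T]²) = (0.504)·(0.847)·(0.0363) / ((2.33)³·(0.127)²) = 0.0760
Qc = 0.0760 < Kc = 0.282, so the forward reaction proceeds.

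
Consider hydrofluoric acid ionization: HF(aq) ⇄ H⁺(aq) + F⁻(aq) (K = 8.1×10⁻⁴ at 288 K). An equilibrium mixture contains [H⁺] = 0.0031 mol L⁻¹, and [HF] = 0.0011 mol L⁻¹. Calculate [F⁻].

[F⁻] = 2.9×10⁻⁴ mol L⁻¹

At equilibrium, K = [H⁺]·[F⁻] / [HF] = 8.1×10⁻⁴.
(0.0031)·([F⁻]) / (0.0011) = 8.1×10⁻⁴
[F⁻] = 2.87×10⁻⁴ = 2.9×10⁻⁴ mol L⁻¹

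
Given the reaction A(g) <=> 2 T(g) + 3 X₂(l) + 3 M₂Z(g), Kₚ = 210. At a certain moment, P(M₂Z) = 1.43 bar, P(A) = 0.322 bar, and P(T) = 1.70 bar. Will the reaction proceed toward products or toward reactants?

in the forward direction

(X₂ is a pure liquid — omitted from Qₚ.)
Qₚ = P(T)²·P(M₂Z)³ / P(A) = (1.70)²·(1.43)³ / (0.322) = 26.2
Qₚ = 26.2 < Kₚ = 210, so the forward reaction proceeds.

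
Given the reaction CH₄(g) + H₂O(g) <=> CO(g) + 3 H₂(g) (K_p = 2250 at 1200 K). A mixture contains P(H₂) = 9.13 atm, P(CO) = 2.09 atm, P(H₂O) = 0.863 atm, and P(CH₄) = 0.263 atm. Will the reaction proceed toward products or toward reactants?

in the reverse direction

Q_p = P(CO)·P(H₂)³ / (P(CH₄)·P(H₂O)) = (2.09)·(9.13)³ / ((0.263)·(0.863)) = 7010
Q_p = 7010 > K_p = 2250, so the reverse reaction proceeds.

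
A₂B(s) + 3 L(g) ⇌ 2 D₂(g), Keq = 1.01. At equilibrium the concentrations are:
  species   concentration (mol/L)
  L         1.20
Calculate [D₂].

[D₂] = 1.32 mol/L

(A₂B is a pure solid — omitted from Keq.)
At equilibrium, Keq = [D₂]² / [L]³ = 1.01.
([D₂])² / (1.20)³ = 1.01
[D₂]² = 1.75 ⇒ [D₂] = 1.32 mol/L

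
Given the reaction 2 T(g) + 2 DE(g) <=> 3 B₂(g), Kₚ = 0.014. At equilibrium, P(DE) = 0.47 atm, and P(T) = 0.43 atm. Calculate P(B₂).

At equilibrium, Kₚ = P(B₂)³ / (P(T)²·P(DE)²) = 0.014.
(P(B₂))³ / ((0.43)²·(0.47)²) = 0.014
P(B₂)³ = 5.72×10⁻⁴ ⇒ P(B₂) = 0.083 atm

P(B₂) = 0.083 atm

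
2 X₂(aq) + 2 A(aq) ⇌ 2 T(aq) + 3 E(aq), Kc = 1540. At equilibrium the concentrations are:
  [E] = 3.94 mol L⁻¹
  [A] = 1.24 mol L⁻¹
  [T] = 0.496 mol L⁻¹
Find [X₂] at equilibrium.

[X₂] = 0.0797 mol L⁻¹

At equilibrium, Kc = [T]²·[E]³ / ([X₂]²·[A]²) = 1540.
(0.496)²·(3.94)³ / (([X₂])²·(1.24)²) = 1540
[X₂]² = 0.00635 ⇒ [X₂] = 0.0797 mol L⁻¹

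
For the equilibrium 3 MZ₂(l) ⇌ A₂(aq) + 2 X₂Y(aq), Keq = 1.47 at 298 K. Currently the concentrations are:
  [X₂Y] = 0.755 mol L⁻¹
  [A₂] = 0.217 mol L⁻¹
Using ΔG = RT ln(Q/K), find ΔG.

(MZ₂ is a pure liquid — omitted from Q.)
Q = [A₂]·[X₂Y]² = (0.217)·(0.755)² = 0.124
ΔG = RT ln(Q/Keq) = (8.314 J mol⁻¹ K⁻¹)(298 K) × ln(0.124/1.47)
   = (2.478 kJ/mol)(-2.473) = -6.13 kJ/mol
ΔG < 0, so the forward reaction is spontaneous (proceeds forward).

ΔG = -6.13 kJ/mol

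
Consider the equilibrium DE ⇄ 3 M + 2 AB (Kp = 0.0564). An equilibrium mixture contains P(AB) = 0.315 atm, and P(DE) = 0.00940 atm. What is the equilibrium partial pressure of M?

P(M) = 0.175 atm

At equilibrium, Kp = P(M)³·P(AB)² / P(DE) = 0.0564.
(P(M))³·(0.315)² / (0.00940) = 0.0564
P(M)³ = 0.00534 ⇒ P(M) = 0.175 atm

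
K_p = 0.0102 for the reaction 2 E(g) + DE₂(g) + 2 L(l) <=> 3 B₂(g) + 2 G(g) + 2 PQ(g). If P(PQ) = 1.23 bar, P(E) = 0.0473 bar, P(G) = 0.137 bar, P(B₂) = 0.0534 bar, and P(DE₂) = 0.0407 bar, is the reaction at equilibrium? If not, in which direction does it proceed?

(L is a pure liquid — omitted from Q_p.)
Q_p = P(B₂)³·P(G)²·P(PQ)² / (P(E)²·P(DE₂)) = (0.0534)³·(0.137)²·(1.23)² / ((0.0473)²·(0.0407)) = 0.0475
Q_p = 0.0475 > K_p = 0.0102, so the reverse reaction proceeds.

in the reverse direction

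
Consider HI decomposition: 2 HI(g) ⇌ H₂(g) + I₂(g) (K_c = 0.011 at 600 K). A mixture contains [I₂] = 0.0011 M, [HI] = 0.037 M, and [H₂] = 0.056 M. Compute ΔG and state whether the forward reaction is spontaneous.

Q_c = [H₂]·[I₂] / [HI]² = (0.056)·(0.0011) / (0.037)² = 0.0450
ΔG = RT ln(Q_c/K_c) = (8.314 J mol⁻¹ K⁻¹)(600 K) × ln(0.0450/0.011)
   = (4.988 kJ/mol)(1.409) = 7.03 kJ/mol
ΔG > 0, so the forward reaction is non-spontaneous (proceeds in reverse).

ΔG = 7.03 kJ/mol; the forward reaction is non-spontaneous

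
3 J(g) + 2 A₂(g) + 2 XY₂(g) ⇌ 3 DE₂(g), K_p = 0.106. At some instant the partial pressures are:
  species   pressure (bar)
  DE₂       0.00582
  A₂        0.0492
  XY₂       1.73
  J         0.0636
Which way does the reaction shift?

Q_p = P(DE₂)³ / (P(J)³·P(A₂)²·P(XY₂)²) = (0.00582)³ / ((0.0636)³·(0.0492)²·(1.73)²) = 0.106
Q_p = 0.106 = K_p, so the system is already at equilibrium.

neither direction; the system is at equilibrium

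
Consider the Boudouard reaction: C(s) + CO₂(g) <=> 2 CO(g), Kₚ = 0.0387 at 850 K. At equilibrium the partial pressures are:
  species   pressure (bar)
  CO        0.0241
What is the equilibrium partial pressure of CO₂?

(C is a pure solid — omitted from Kₚ.)
At equilibrium, Kₚ = P(CO)² / P(CO₂) = 0.0387.
(0.0241)² / (P(CO₂)) = 0.0387
P(CO₂) = 0.0150 bar

P(CO₂) = 0.0150 bar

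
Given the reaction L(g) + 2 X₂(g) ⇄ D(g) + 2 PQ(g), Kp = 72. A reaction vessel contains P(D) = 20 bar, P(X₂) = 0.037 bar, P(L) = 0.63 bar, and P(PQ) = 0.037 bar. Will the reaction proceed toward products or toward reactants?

Qp = P(D)·P(PQ)² / (P(L)·P(X₂)²) = (20)·(0.037)² / ((0.63)·(0.037)²) = 32
Qp = 32 < Kp = 72, so the forward reaction proceeds.

to the right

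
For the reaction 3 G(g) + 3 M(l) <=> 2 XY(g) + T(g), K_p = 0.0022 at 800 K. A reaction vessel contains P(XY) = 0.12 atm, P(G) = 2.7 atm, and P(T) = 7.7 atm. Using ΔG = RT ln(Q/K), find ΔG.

ΔG = 6.25 kJ/mol

(M is a pure liquid — omitted from Q_p.)
Q_p = P(XY)²·P(T) / P(G)³ = (0.12)²·(7.7) / (2.7)³ = 0.00563
ΔG = RT ln(Q_p/K_p) = (8.314 J mol⁻¹ K⁻¹)(800 K) × ln(0.00563/0.0022)
   = (6.651 kJ/mol)(0.9397) = 6.25 kJ/mol
ΔG > 0, so the forward reaction is non-spontaneous (proceeds in reverse).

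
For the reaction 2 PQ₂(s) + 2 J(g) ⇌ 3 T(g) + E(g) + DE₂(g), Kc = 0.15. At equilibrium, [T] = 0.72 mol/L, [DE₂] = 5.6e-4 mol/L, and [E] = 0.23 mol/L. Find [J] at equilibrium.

[J] = 0.018 mol/L

(PQ₂ is a pure solid — omitted from Kc.)
At equilibrium, Kc = [T]³·[E]·[DE₂] / [J]² = 0.15.
(0.72)³·(0.23)·(5.6e-4) / ([J])² = 0.15
[J]² = 3.20e-4 ⇒ [J] = 0.018 mol/L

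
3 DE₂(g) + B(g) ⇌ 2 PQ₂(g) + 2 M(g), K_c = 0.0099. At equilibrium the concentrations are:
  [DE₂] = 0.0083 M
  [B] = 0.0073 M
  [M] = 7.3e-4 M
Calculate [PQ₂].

At equilibrium, K_c = [PQ₂]²·[M]² / ([DE₂]³·[B]) = 0.0099.
([PQ₂])²·(7.3e-4)² / ((0.0083)³·(0.0073)) = 0.0099
[PQ₂]² = 7.75e-5 ⇒ [PQ₂] = 0.0088 M

[PQ₂] = 0.0088 M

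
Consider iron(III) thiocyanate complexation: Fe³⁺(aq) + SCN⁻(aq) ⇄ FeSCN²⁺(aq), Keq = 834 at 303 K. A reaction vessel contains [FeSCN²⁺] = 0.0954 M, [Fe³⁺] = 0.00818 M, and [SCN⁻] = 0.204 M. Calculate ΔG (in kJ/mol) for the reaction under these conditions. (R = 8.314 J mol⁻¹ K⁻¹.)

Q = [FeSCN²⁺] / ([Fe³⁺]·[SCN⁻]) = (0.0954) / ((0.00818)·(0.204)) = 57.2
ΔG = RT ln(Q/Keq) = (8.314 J mol⁻¹ K⁻¹)(303 K) × ln(57.2/834)
   = (2.519 kJ/mol)(-2.680) = -6.75 kJ/mol
ΔG < 0, so the forward reaction is spontaneous (proceeds forward).

ΔG = -6.75 kJ/mol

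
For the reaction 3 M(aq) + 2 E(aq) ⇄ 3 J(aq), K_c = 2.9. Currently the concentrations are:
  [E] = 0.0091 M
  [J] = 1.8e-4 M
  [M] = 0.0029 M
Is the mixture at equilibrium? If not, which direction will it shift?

yes, at equilibrium

Q_c = [J]³ / ([M]³·[E]²) = (1.8e-4)³ / ((0.0029)³·(0.0091)²) = 2.9
Q_c = 2.9 = K_c; the system is at equilibrium.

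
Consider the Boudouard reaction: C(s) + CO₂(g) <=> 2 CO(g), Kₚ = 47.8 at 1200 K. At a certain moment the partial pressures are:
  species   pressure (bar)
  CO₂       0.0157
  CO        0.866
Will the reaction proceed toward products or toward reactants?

(C is a pure solid — omitted from Qₚ.)
Qₚ = P(CO)² / P(CO₂) = (0.866)² / (0.0157) = 47.8
Qₚ = 47.8 = Kₚ, so the system is already at equilibrium.

at equilibrium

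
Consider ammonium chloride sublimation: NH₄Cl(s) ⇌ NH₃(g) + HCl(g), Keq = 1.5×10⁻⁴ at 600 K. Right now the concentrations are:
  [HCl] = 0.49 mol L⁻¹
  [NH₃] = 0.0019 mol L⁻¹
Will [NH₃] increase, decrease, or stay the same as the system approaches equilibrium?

decrease

(NH₄Cl is a pure solid — omitted from Q.)
Q = [NH₃]·[HCl] = (0.0019)·(0.49) = 9.3×10⁻⁴
Q = 9.3×10⁻⁴ > Keq = 1.5×10⁻⁴: net reverse reaction.
NH₃ is a product, so it decreases.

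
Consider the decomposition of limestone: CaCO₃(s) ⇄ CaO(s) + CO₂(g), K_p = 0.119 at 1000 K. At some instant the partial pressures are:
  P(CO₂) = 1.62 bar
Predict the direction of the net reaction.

(CaCO₃, CaO are pure solids — omitted from Q_p.)
Q_p = P(CO₂) = 1.62
Q_p = 1.62 > K_p = 0.119, so the reverse reaction proceeds.

in the reverse direction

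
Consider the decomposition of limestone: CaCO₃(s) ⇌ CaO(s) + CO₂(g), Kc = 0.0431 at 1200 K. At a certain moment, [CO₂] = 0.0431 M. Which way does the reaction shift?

neither direction; the system is at equilibrium

(CaCO₃, CaO are pure solids — omitted from Qc.)
Qc = [CO₂] = 0.0431
Qc = 0.0431 = Kc, so the system is already at equilibrium.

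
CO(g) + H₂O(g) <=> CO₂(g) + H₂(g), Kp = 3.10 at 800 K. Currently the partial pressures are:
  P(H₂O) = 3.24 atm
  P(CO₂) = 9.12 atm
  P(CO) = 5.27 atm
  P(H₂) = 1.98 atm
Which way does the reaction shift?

toward products

Qp = P(CO₂)·P(H₂) / (P(CO)·P(H₂O)) = (9.12)·(1.98) / ((5.27)·(3.24)) = 1.06
Qp = 1.06 < Kp = 3.10, so the forward reaction proceeds.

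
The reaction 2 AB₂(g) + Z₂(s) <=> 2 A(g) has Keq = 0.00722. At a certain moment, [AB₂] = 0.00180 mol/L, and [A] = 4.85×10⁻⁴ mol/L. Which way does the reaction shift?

in the reverse direction

(Z₂ is a pure solid — omitted from Q.)
Q = [A]² / [AB₂]² = (4.85×10⁻⁴)² / (0.00180)² = 0.0726
Q = 0.0726 > Keq = 0.00722, so the reverse reaction proceeds.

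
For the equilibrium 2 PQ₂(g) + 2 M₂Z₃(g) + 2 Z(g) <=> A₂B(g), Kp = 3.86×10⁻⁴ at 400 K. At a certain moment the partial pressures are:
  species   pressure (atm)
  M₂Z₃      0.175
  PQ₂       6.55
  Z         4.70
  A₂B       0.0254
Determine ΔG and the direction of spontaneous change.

Qp = P(A₂B) / (P(PQ₂)²·P(M₂Z₃)²·P(Z)²) = (0.0254) / ((6.55)²·(0.175)²·(4.70)²) = 8.75×10⁻⁴
ΔG = RT ln(Qp/Kp) = (8.314 J mol⁻¹ K⁻¹)(400 K) × ln(8.75×10⁻⁴/3.86×10⁻⁴)
   = (3.326 kJ/mol)(0.8184) = 2.72 kJ/mol
ΔG > 0, so the forward reaction is non-spontaneous (proceeds in reverse).

ΔG = 2.72 kJ/mol; the forward reaction is non-spontaneous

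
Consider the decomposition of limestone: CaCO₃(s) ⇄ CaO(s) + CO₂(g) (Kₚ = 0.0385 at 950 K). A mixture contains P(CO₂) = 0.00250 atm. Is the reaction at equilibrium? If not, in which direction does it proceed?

(CaCO₃, CaO are pure solids — omitted from Qₚ.)
Qₚ = P(CO₂) = 0.00250
Qₚ = 0.00250 < Kₚ = 0.0385, so the forward reaction proceeds.

in the forward direction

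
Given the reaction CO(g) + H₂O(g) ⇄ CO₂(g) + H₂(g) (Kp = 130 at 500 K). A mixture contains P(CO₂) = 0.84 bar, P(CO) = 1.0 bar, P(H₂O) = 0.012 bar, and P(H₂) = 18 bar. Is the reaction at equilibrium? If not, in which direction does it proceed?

Qp = P(CO₂)·P(H₂) / (P(CO)·P(H₂O)) = (0.84)·(18) / ((1.0)·(0.012)) = 1300
Qp = 1300 > Kp = 130, so the reverse reaction proceeds.

in the reverse direction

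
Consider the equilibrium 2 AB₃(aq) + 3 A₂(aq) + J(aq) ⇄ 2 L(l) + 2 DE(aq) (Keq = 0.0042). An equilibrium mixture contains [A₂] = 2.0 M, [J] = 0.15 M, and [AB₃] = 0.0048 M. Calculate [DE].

(L is a pure liquid — omitted from Keq.)
At equilibrium, Keq = [DE]² / ([AB₃]²·[A₂]³·[J]) = 0.0042.
([DE])² / ((0.0048)²·(2.0)³·(0.15)) = 0.0042
[DE]² = 1.16×10⁻⁷ ⇒ [DE] = 3.4×10⁻⁴ M

[DE] = 3.4×10⁻⁴ M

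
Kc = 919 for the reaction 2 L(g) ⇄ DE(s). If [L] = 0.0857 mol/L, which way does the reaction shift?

to the right

(DE is a pure solid — omitted from Qc.)
Qc = 1 / [L]² = 1 / (0.0857)² = 136
Qc = 136 < Kc = 919, so the forward reaction proceeds.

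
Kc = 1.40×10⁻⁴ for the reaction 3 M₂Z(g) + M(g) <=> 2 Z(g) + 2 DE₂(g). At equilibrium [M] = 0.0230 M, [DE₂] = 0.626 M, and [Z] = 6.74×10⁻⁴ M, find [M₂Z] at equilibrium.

[M₂Z] = 0.381 M

At equilibrium, Kc = [Z]²·[DE₂]² / ([M₂Z]³·[M]) = 1.40×10⁻⁴.
(6.74×10⁻⁴)²·(0.626)² / (([M₂Z])³·(0.0230)) = 1.40×10⁻⁴
[M₂Z]³ = 0.0553 ⇒ [M₂Z] = 0.381 M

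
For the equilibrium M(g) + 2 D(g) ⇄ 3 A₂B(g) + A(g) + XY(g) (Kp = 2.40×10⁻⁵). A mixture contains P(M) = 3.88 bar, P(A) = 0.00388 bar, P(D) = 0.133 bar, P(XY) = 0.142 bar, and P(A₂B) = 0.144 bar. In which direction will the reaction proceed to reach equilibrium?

at equilibrium

Qp = P(A₂B)³·P(A)·P(XY) / (P(M)·P(D)²) = (0.144)³·(0.00388)·(0.142) / ((3.88)·(0.133)²) = 2.40×10⁻⁵
Qp = 2.40×10⁻⁵ = Kp, so the system is already at equilibrium.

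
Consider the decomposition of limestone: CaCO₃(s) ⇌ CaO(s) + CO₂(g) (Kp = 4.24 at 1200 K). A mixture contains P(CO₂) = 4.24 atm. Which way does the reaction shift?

no net change (already at equilibrium)

(CaCO₃, CaO are pure solids — omitted from Qp.)
Qp = P(CO₂) = 4.24
Qp = 4.24 = Kp, so the system is already at equilibrium.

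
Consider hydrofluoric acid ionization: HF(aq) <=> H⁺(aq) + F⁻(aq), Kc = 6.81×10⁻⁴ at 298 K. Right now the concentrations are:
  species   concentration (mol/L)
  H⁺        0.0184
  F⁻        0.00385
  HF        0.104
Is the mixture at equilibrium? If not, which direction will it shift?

yes, at equilibrium

Qc = [H⁺]·[F⁻] / [HF] = (0.0184)·(0.00385) / (0.104) = 6.81×10⁻⁴
Qc = 6.81×10⁻⁴ = Kc; the system is at equilibrium.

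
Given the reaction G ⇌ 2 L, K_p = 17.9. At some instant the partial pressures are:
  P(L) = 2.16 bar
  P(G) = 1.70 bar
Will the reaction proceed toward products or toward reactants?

Q_p = P(L)² / P(G) = (2.16)² / (1.70) = 2.74
Q_p = 2.74 < K_p = 17.9, so the forward reaction proceeds.

toward products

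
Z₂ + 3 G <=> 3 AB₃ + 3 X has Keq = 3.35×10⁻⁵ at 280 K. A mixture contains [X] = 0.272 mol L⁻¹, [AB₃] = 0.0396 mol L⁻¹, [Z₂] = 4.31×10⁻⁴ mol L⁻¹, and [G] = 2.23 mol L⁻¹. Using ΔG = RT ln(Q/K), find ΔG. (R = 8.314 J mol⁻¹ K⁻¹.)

Q = [AB₃]³·[X]³ / ([Z₂]·[G]³) = (0.0396)³·(0.272)³ / ((4.31×10⁻⁴)·(2.23)³) = 2.61×10⁻⁴
ΔG = RT ln(Q/Keq) = (8.314 J mol⁻¹ K⁻¹)(280 K) × ln(2.61×10⁻⁴/3.35×10⁻⁵)
   = (2.328 kJ/mol)(2.053) = 4.78 kJ/mol
ΔG > 0, so the forward reaction is non-spontaneous (proceeds in reverse).

ΔG = 4.78 kJ/mol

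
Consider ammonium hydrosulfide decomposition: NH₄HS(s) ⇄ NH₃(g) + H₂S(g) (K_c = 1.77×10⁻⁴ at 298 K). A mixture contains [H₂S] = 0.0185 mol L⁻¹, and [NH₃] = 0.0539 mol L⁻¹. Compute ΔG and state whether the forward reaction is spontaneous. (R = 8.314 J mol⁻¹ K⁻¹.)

(NH₄HS is a pure solid — omitted from Q_c.)
Q_c = [NH₃]·[H₂S] = (0.0539)·(0.0185) = 9.97×10⁻⁴
ΔG = RT ln(Q_c/K_c) = (8.314 J mol⁻¹ K⁻¹)(298 K) × ln(9.97×10⁻⁴/1.77×10⁻⁴)
   = (2.478 kJ/mol)(1.729) = 4.28 kJ/mol
ΔG > 0, so the forward reaction is non-spontaneous (proceeds in reverse).

ΔG = 4.28 kJ/mol; the forward reaction is non-spontaneous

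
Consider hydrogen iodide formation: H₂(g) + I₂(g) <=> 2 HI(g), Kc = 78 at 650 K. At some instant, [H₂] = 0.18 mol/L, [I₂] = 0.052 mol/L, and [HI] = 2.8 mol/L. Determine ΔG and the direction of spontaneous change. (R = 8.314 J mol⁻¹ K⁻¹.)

Qc = [HI]² / ([H₂]·[I₂]) = (2.8)² / ((0.18)·(0.052)) = 838
ΔG = RT ln(Qc/Kc) = (8.314 J mol⁻¹ K⁻¹)(650 K) × ln(838/78)
   = (5.404 kJ/mol)(2.374) = 12.8 kJ/mol
ΔG > 0, so the forward reaction is non-spontaneous (proceeds in reverse).

ΔG = 12.8 kJ/mol; the forward reaction is non-spontaneous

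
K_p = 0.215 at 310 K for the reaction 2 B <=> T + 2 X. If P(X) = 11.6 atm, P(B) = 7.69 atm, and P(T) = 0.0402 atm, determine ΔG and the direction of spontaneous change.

ΔG = -2.20 kJ/mol; the forward reaction is spontaneous

Q_p = P(T)·P(X)² / P(B)² = (0.0402)·(11.6)² / (7.69)² = 0.0915
ΔG = RT ln(Q_p/K_p) = (8.314 J mol⁻¹ K⁻¹)(310 K) × ln(0.0915/0.215)
   = (2.577 kJ/mol)(-0.8543) = -2.20 kJ/mol
ΔG < 0, so the forward reaction is spontaneous (proceeds forward).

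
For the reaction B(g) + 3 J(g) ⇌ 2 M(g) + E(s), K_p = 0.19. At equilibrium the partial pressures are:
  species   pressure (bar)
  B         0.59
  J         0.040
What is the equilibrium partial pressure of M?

P(M) = 0.0027 bar

(E is a pure solid — omitted from K_p.)
At equilibrium, K_p = P(M)² / (P(B)·P(J)³) = 0.19.
(P(M))² / ((0.59)·(0.040)³) = 0.19
P(M)² = 7.17×10⁻⁶ ⇒ P(M) = 0.0027 bar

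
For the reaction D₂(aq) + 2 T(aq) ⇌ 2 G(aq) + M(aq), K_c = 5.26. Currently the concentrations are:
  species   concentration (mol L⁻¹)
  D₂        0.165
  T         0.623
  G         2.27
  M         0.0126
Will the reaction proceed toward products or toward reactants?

Q_c = [G]²·[M] / ([D₂]·[T]²) = (2.27)²·(0.0126) / ((0.165)·(0.623)²) = 1.01
Q_c = 1.01 < K_c = 5.26, so the forward reaction proceeds.

to the right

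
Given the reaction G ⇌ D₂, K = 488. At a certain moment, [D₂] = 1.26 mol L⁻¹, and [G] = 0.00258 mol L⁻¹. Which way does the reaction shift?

neither direction; the system is at equilibrium

Q = [D₂] / [G] = (1.26) / (0.00258) = 488
Q = 488 = K, so the system is already at equilibrium.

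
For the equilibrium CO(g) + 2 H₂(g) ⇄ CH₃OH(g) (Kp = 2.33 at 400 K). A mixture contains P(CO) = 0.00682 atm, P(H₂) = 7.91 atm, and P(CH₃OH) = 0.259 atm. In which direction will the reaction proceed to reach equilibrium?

toward products

Qp = P(CH₃OH) / (P(CO)·P(H₂)²) = (0.259) / ((0.00682)·(7.91)²) = 0.607
Qp = 0.607 < Kp = 2.33, so the forward reaction proceeds.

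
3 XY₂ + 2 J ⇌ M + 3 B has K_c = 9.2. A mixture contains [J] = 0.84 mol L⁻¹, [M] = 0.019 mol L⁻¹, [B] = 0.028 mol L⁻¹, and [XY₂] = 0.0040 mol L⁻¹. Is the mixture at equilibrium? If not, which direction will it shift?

yes, at equilibrium

Q_c = [M]·[B]³ / ([XY₂]³·[J]²) = (0.019)·(0.028)³ / ((0.0040)³·(0.84)²) = 9.2
Q_c = 9.2 = K_c; the system is at equilibrium.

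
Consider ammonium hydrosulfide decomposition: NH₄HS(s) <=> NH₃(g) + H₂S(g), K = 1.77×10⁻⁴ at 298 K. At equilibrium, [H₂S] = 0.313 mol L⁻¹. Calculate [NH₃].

(NH₄HS is a pure solid — omitted from K.)
At equilibrium, K = [NH₃]·[H₂S] = 1.77×10⁻⁴.
([NH₃])·(0.313) = 1.77×10⁻⁴
[NH₃] = 5.65×10⁻⁴ mol L⁻¹

[NH₃] = 5.65×10⁻⁴ mol L⁻¹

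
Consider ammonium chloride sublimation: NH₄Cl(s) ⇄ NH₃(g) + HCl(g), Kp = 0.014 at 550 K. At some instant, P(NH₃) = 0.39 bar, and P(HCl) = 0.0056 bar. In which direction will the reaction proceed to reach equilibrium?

(NH₄Cl is a pure solid — omitted from Qp.)
Qp = P(NH₃)·P(HCl) = (0.39)·(0.0056) = 0.0022
Qp = 0.0022 < Kp = 0.014, so the forward reaction proceeds.

forward (toward products)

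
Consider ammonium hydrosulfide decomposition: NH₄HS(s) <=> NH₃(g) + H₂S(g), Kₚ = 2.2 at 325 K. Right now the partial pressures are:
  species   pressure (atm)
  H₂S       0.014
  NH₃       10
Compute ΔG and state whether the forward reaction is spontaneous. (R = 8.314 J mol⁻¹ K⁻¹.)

ΔG = -7.44 kJ/mol; the forward reaction is spontaneous

(NH₄HS is a pure solid — omitted from Qₚ.)
Qₚ = P(NH₃)·P(H₂S) = (10)·(0.014) = 0.140
ΔG = RT ln(Qₚ/Kₚ) = (8.314 J mol⁻¹ K⁻¹)(325 K) × ln(0.140/2.2)
   = (2.702 kJ/mol)(-2.755) = -7.44 kJ/mol
ΔG < 0, so the forward reaction is spontaneous (proceeds forward).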